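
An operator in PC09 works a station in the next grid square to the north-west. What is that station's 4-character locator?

OD90

Longitude square 0; −1 → -1, wraps to 9, carry into field.
Longitude field P = 15; −1 → 14 = O.
Latitude square 9; +1 → 10, wraps to 0, carry into field.
Latitude field C = 2; +1 → 3 = D.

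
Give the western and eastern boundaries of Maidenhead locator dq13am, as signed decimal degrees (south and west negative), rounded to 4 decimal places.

-118.0000, -117.9167

Field D=3, Q=16: +3·20° lon, +16·10° lat → SW at lon -120°, lat 70°.
Square 1, 3: +1·2° lon, +3·1° lat → SW at lon -118°, lat 73°.
Subsquare a=0, m=12: +0·0.0833333° lon, +12·0.0416667° lat → SW at lon -118°, lat 73.5°.
Cell spans 0.0833333° lon × 0.0416667° lat.
west -118.0000, east -117.9167.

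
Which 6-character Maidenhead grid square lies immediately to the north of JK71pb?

JK71pc

Latitude subsquare b = 1; +1 → 2 = c.
The longitude characters are unchanged.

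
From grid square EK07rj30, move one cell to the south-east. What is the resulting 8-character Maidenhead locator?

EK07ri49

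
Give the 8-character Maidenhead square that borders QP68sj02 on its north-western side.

QP68rj93

Longitude extended square 0; −1 → -1, wraps to 9, carry into subsquare.
Longitude subsquare s = 18; −1 → 17 = r.
Latitude extended square 2; +1 → 3.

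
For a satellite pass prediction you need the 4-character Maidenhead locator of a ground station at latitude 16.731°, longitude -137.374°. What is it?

CK16

Add 180° to longitude and 90° to latitude: 42.63, 106.73.
Field (20°×10°, letters A–R): lon ⌊42.63/20⌋ = 2 → C; lat ⌊106.73/10⌋ = 10 → K.
Square (2°×1°, digits 0–9): lon ⌊2.63/2⌋ = 1; lat ⌊6.73/1⌋ = 6.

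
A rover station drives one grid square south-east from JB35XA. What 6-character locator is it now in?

JB44ax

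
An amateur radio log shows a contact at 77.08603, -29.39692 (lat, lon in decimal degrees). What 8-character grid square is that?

HQ57hc20

Shift to the Maidenhead origin (180°W, 90°S): lon 150.60308, lat 167.08603.
Field: lon ⌊150.60308/20⌋ = 7 → H; lat ⌊167.08603/10⌋ = 16 → Q.
Square: lon ⌊10.60308/2⌋ = 5; lat ⌊7.08603/1⌋ = 7.
Subsquare: lon ⌊0.60308/0.0833333⌋ = 7 → h; lat ⌊0.08603/0.0416667⌋ = 2 → c.
Extended square: lon ⌊0.01975/0.00833333⌋ = 2; lat ⌊0.00270/0.00416667⌋ = 0.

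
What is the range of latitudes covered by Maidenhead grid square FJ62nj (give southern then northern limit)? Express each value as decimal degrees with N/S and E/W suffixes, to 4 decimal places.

2.3750° N, 2.4167° N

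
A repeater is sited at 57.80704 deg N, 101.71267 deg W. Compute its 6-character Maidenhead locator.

Offset from 180°W / 90°S: lon 78.2873°, lat 147.8070°.
Field: lon ⌊78.2873/20⌋ = 3 → D; lat ⌊147.8070/10⌋ = 14 → O.
Square: lon ⌊18.2873/2⌋ = 9; lat ⌊7.8070/1⌋ = 7.
Subsquare: lon ⌊0.2873/0.0833333⌋ = 3 → d; lat ⌊0.8070/0.0416667⌋ = 19 → t.

DO97dt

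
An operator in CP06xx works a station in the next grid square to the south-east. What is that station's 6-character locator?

CP16aw

Longitude subsquare x = 23; +1 → 24, wraps to 0 = a, carry into square.
Longitude square 0; +1 → 1.
Latitude subsquare x = 23; −1 → 22 = w.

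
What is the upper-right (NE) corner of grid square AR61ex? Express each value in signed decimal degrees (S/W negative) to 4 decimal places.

82.0000, -167.5833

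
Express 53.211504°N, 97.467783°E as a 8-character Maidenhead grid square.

Offset from 180°W / 90°S: lon 277.46778°, lat 143.21150°.
Field: 277.46778/20 → 13 → N, 143.21150/10 → 14 → O; chars NO.
Square: 17.46778/2 → 8, 3.21150/1 → 3; chars 83.
Subsquare: 1.46778/0.0833333 → 17 → r, 0.21150/0.0416667 → 5 → f; chars rf.
Extended square: 0.05112/0.00833333 → 6, 0.00317/0.00416667 → 0; chars 60.

NO83rf60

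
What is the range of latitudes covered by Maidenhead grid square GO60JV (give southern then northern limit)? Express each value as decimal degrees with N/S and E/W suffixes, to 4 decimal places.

50.8750° N, 50.9167° N

Field G=6, O=14: +6·20° lon, +14·10° lat → SW at lon -60°, lat 50°.
Square 6, 0: +6·2° lon, +0·1° lat → SW at lon -48°, lat 50°.
Subsquare j=9, v=21: +9·0.0833333° lon, +21·0.0416667° lat → SW at lon -47.25°, lat 50.875°.
Cell spans 0.0833333° lon × 0.0416667° lat.
south 50.8750° N, north 50.9167° N.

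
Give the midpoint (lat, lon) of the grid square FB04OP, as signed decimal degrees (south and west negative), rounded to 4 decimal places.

-75.3542, -78.7917

Field F=5, B=1: +5·20° lon, +1·10° lat → SW at lon -80°, lat -80°.
Square 0, 4: +0·2° lon, +4·1° lat → SW at lon -80°, lat -76°.
Subsquare o=14, p=15: +14·0.0833333° lon, +15·0.0416667° lat → SW at lon -78.8333°, lat -75.375°.
Cell spans 0.0833333° lon × 0.0416667° lat. Centre is SW corner plus half of each.
latitude -75.3542, longitude -78.7917.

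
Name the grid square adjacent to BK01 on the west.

AK91

Longitude square 0; −1 → -1, wraps to 9, carry into field.
Longitude field B = 1; −1 → 0 = A.
The latitude characters are unchanged.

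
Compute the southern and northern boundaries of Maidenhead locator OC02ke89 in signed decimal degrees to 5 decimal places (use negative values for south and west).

Field O=14, C=2: +14·20° lon, +2·10° lat → SW at lon 100°, lat -70°.
Square 0, 2: +0·2° lon, +2·1° lat → SW at lon 100°, lat -68°.
Subsquare k=10, e=4: +10·0.0833333° lon, +4·0.0416667° lat → SW at lon 100.833°, lat -67.8333°.
Extended square 8, 9: +8·0.00833333° lon, +9·0.00416667° lat → SW at lon 100.9°, lat -67.7958°.
Cell spans 0.00833333° lon × 0.00416667° lat.
south -67.79583, north -67.79167.

-67.79583, -67.79167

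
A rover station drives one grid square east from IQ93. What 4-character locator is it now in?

JQ03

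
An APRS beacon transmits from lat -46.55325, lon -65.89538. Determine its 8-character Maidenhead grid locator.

FE73bk27

Offset from 180°W / 90°S: lon 114.10462°, lat 43.44675°.
Field: lon ⌊114.10462/20⌋ = 5 → F; lat ⌊43.44675/10⌋ = 4 → E.
Square: lon ⌊14.10462/2⌋ = 7; lat ⌊3.44675/1⌋ = 3.
Subsquare: lon ⌊0.10462/0.0833333⌋ = 1 → b; lat ⌊0.44675/0.0416667⌋ = 10 → k.
Extended square: lon ⌊0.02129/0.00833333⌋ = 2; lat ⌊0.03008/0.00416667⌋ = 7.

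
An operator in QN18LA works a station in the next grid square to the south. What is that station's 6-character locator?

QN17lx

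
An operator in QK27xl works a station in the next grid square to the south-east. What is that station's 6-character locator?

QK37ak

Longitude subsquare x = 23; +1 → 24, wraps to 0 = a, carry into square.
Longitude square 2; +1 → 3.
Latitude subsquare l = 11; −1 → 10 = k.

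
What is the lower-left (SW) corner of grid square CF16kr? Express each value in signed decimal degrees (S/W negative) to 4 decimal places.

-33.2917, -137.1667

Field C=2, F=5: +2·20° lon, +5·10° lat → SW at lon -140°, lat -40°.
Square 1, 6: +1·2° lon, +6·1° lat → SW at lon -138°, lat -34°.
Subsquare k=10, r=17: +10·0.0833333° lon, +17·0.0416667° lat → SW at lon -137.167°, lat -33.2917°.
latitude -33.2917, longitude -137.1667.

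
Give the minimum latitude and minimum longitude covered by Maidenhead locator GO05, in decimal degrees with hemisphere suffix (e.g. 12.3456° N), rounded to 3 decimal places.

55.000° N, 60.000° W

Field G=6, O=14: +6·20° lon, +14·10° lat → SW at lon -60°, lat 50°.
Square 0, 5: +0·2° lon, +5·1° lat → SW at lon -60°, lat 55°.
latitude 55.000° N, longitude 60.000° W.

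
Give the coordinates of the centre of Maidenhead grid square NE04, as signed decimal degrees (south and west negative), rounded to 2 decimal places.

Field N=13, E=4: +13·20° lon, +4·10° lat → SW at lon 80°, lat -50°.
Square 0, 4: +0·2° lon, +4·1° lat → SW at lon 80°, lat -46°.
Cell spans 2° lon × 1° lat. Centre is SW corner plus half of each.
latitude -45.50, longitude 81.00.

-45.50, 81.00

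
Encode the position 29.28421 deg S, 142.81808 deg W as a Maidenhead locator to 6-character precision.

BG80or

Shift to the Maidenhead origin (180°W, 90°S): lon 37.1819, lat 60.7158.
Field (20°×10°, letters A–R): 37.1819/20 → 1 → B, 60.7158/10 → 6 → G; chars BG.
Square (2°×1°, digits 0–9): 17.1819/2 → 8, 0.7158/1 → 0; chars 80.
Subsquare (5′×2.5′, letters a–x): 1.1819/0.0833333 → 14 → o, 0.7158/0.0416667 → 17 → r; chars or.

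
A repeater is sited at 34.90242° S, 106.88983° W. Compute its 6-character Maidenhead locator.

DF65nc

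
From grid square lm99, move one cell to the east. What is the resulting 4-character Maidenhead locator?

Longitude square 9; +1 → 10, wraps to 0, carry into field.
Longitude field L = 11; +1 → 12 = M.
The latitude characters are unchanged.

MM09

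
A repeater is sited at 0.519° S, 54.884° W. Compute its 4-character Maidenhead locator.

GI29

Offset from 180°W / 90°S: lon 125.12°, lat 89.48°.
Field: lon ⌊125.12/20⌋ = 6 → G; lat ⌊89.48/10⌋ = 8 → I.
Square: lon ⌊5.12/2⌋ = 2; lat ⌊9.48/1⌋ = 9.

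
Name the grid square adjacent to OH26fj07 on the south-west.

OH26ej96

Longitude extended square 0; −1 → -1, wraps to 9, carry into subsquare.
Longitude subsquare f = 5; −1 → 4 = e.
Latitude extended square 7; −1 → 6.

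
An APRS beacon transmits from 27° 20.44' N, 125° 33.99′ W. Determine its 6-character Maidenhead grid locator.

Add 180° to longitude and 90° to latitude: 54.4335, 117.3407.
Field: 54.4335/20 → 2 → C, 117.3407/10 → 11 → L; chars CL.
Square: 14.4335/2 → 7, 7.3407/1 → 7; chars 77.
Subsquare: 0.4335/0.0833333 → 5 → f, 0.3407/0.0416667 → 8 → i; chars fi.

CL77fi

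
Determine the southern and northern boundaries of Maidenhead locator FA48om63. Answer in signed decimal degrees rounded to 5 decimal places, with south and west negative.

-81.48750, -81.48333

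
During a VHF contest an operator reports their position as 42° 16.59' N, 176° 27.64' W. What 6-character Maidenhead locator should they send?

Add 180° to longitude and 90° to latitude: 3.5393, 132.2765.
Field: 3.5393/20 → 0 → A, 132.2765/10 → 13 → N; chars AN.
Square: 3.5393/2 → 1, 2.2765/1 → 2; chars 12.
Subsquare: 1.5393/0.0833333 → 18 → s, 0.2765/0.0416667 → 6 → g; chars sg.

AN12sg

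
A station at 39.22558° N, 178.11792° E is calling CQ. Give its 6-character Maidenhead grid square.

Offset from 180°W / 90°S: lon 358.1179°, lat 129.2256°.
Field (20°×10°, letters A–R): 358.1179/20 → 17 → R, 129.2256/10 → 12 → M; chars RM.
Square (2°×1°, digits 0–9): 18.1179/2 → 9, 9.2256/1 → 9; chars 99.
Subsquare (5′×2.5′, letters a–x): 0.1179/0.0833333 → 1 → b, 0.2256/0.0416667 → 5 → f; chars bf.

RM99bf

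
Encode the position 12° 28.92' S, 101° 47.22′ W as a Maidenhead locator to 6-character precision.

DH97cm

Shift to the Maidenhead origin (180°W, 90°S): lon 78.2130, lat 77.5180.
Field: 78.2130/20 → 3 → D, 77.5180/10 → 7 → H; chars DH.
Square: 18.2130/2 → 9, 7.5180/1 → 7; chars 97.
Subsquare: 0.2130/0.0833333 → 2 → c, 0.5180/0.0416667 → 12 → m; chars cm.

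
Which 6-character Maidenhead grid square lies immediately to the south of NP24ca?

Latitude subsquare a = 0; −1 → -1, wraps to 23 = x, carry into square.
Latitude square 4; −1 → 3.
The longitude characters are unchanged.

NP23cx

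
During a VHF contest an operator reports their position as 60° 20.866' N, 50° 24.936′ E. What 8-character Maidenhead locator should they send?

LP50ei93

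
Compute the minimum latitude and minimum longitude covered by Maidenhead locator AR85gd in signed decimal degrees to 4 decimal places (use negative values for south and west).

Field A=0, R=17: +0·20° lon, +17·10° lat → SW at lon -180°, lat 80°.
Square 8, 5: +8·2° lon, +5·1° lat → SW at lon -164°, lat 85°.
Subsquare g=6, d=3: +6·0.0833333° lon, +3·0.0416667° lat → SW at lon -163.5°, lat 85.125°.
latitude 85.1250, longitude -163.5000.

85.1250, -163.5000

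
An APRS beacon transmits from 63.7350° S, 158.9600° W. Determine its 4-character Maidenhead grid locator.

BC06

Offset from 180°W / 90°S: lon 21.04°, lat 26.27°.
Field (20°×10°, letters A–R): 21.04/20 → 1 → B, 26.27/10 → 2 → C; chars BC.
Square (2°×1°, digits 0–9): 1.04/2 → 0, 6.27/1 → 6; chars 06.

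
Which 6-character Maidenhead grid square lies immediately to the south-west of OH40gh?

OH40fg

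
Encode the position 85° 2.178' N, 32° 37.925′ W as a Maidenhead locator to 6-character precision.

HR35qa

Add 180° to longitude and 90° to latitude: 147.3679, 175.0363.
Field: lon ⌊147.3679/20⌋ = 7 → H; lat ⌊175.0363/10⌋ = 17 → R.
Square: lon ⌊7.3679/2⌋ = 3; lat ⌊5.0363/1⌋ = 5.
Subsquare: lon ⌊1.3679/0.0833333⌋ = 16 → q; lat ⌊0.0363/0.0416667⌋ = 0 → a.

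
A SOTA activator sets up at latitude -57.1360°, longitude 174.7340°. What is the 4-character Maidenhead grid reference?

Shift to the Maidenhead origin (180°W, 90°S): lon 354.73, lat 32.86.
Field (20°×10°, letters A–R): 354.73/20 → 17 → R, 32.86/10 → 3 → D; chars RD.
Square (2°×1°, digits 0–9): 14.73/2 → 7, 2.86/1 → 2; chars 72.

RD72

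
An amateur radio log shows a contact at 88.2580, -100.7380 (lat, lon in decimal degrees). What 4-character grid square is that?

DR98

Offset from 180°W / 90°S: lon 79.26°, lat 178.26°.
Field (20°×10°, letters A–R): lon ⌊79.26/20⌋ = 3 → D; lat ⌊178.26/10⌋ = 17 → R.
Square (2°×1°, digits 0–9): lon ⌊19.26/2⌋ = 9; lat ⌊8.26/1⌋ = 8.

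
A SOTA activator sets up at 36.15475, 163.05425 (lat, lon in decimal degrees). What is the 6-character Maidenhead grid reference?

RM16md

Add 180° to longitude and 90° to latitude: 343.0543, 126.1548.
Field (20°×10°, letters A–R): 343.0543/20 → 17 → R, 126.1548/10 → 12 → M; chars RM.
Square (2°×1°, digits 0–9): 3.0543/2 → 1, 6.1548/1 → 6; chars 16.
Subsquare (5′×2.5′, letters a–x): 1.0543/0.0833333 → 12 → m, 0.1548/0.0416667 → 3 → d; chars md.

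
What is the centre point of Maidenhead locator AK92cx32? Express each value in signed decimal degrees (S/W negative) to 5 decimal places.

12.96875, -161.80417

Field A=0, K=10: +0·20° lon, +10·10° lat → SW at lon -180°, lat 10°.
Square 9, 2: +9·2° lon, +2·1° lat → SW at lon -162°, lat 12°.
Subsquare c=2, x=23: +2·0.0833333° lon, +23·0.0416667° lat → SW at lon -161.833°, lat 12.9583°.
Extended square 3, 2: +3·0.00833333° lon, +2·0.00416667° lat → SW at lon -161.808°, lat 12.9667°.
Cell spans 0.00833333° lon × 0.00416667° lat. Centre is SW corner plus half of each.
latitude 12.96875, longitude -161.80417.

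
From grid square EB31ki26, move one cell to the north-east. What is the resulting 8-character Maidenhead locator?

Longitude extended square 2; +1 → 3.
Latitude extended square 6; +1 → 7.

EB31ki37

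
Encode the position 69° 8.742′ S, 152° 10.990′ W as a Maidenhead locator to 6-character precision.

Offset from 180°W / 90°S: lon 27.8168°, lat 20.8543°.
Field (20°×10°, letters A–R): lon ⌊27.8168/20⌋ = 1 → B; lat ⌊20.8543/10⌋ = 2 → C.
Square (2°×1°, digits 0–9): lon ⌊7.8168/2⌋ = 3; lat ⌊0.8543/1⌋ = 0.
Subsquare (5′×2.5′, letters a–x): lon ⌊1.8168/0.0833333⌋ = 21 → v; lat ⌊0.8543/0.0416667⌋ = 20 → u.

BC30vu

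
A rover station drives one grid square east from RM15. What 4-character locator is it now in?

RM25

Longitude square 1; +1 → 2.
The latitude characters are unchanged.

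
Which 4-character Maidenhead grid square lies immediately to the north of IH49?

Latitude square 9; +1 → 10, wraps to 0, carry into field.
Latitude field H = 7; +1 → 8 = I.
The longitude characters are unchanged.

II40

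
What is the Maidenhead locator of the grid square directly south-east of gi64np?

Longitude subsquare n = 13; +1 → 14 = o.
Latitude subsquare p = 15; −1 → 14 = o.

GI64oo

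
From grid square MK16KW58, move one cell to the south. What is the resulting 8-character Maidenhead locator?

MK16kw57

Latitude extended square 8; −1 → 7.
The longitude characters are unchanged.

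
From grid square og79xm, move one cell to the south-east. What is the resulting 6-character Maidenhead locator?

Longitude subsquare x = 23; +1 → 24, wraps to 0 = a, carry into square.
Longitude square 7; +1 → 8.
Latitude subsquare m = 12; −1 → 11 = l.

OG89al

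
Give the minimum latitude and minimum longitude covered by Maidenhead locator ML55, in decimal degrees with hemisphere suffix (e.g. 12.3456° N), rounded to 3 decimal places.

Field M=12, L=11: +12·20° lon, +11·10° lat → SW at lon 60°, lat 20°.
Square 5, 5: +5·2° lon, +5·1° lat → SW at lon 70°, lat 25°.
latitude 25.000° N, longitude 70.000° E.

25.000° N, 70.000° E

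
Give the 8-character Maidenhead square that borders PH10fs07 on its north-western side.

PH10es98

Longitude extended square 0; −1 → -1, wraps to 9, carry into subsquare.
Longitude subsquare f = 5; −1 → 4 = e.
Latitude extended square 7; +1 → 8.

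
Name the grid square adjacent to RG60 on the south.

RF69

Latitude square 0; −1 → -1, wraps to 9, carry into field.
Latitude field G = 6; −1 → 5 = F.
The longitude characters are unchanged.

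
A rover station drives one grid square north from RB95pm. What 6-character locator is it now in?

Latitude subsquare m = 12; +1 → 13 = n.
The longitude characters are unchanged.

RB95pn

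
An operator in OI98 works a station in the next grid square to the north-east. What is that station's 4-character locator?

Longitude square 9; +1 → 10, wraps to 0, carry into field.
Longitude field O = 14; +1 → 15 = P.
Latitude square 8; +1 → 9.

PI09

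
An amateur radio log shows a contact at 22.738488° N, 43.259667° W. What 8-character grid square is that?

Offset from 180°W / 90°S: lon 136.74033°, lat 112.73849°.
Field (20°×10°, letters A–R): lon ⌊136.74033/20⌋ = 6 → G; lat ⌊112.73849/10⌋ = 11 → L.
Square (2°×1°, digits 0–9): lon ⌊16.74033/2⌋ = 8; lat ⌊2.73849/1⌋ = 2.
Subsquare (5′×2.5′, letters a–x): lon ⌊0.74033/0.0833333⌋ = 8 → i; lat ⌊0.73849/0.0416667⌋ = 17 → r.
Extended square (30″×15″, digits 0–9): lon ⌊0.07367/0.00833333⌋ = 8; lat ⌊0.03015/0.00416667⌋ = 7.

GL82ir87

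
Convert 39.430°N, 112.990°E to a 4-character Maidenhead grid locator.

Shift to the Maidenhead origin (180°W, 90°S): lon 292.99, lat 129.43.
Field: 292.99/20 → 14 → O, 129.43/10 → 12 → M; chars OM.
Square: 12.99/2 → 6, 9.43/1 → 9; chars 69.

OM69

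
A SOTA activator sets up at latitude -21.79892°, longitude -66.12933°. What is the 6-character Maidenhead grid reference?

FG68we

Offset from 180°W / 90°S: lon 113.8707°, lat 68.2011°.
Field (20°×10°, letters A–R): 113.8707/20 → 5 → F, 68.2011/10 → 6 → G; chars FG.
Square (2°×1°, digits 0–9): 13.8707/2 → 6, 8.2011/1 → 8; chars 68.
Subsquare (5′×2.5′, letters a–x): 1.8707/0.0833333 → 22 → w, 0.2011/0.0416667 → 4 → e; chars we.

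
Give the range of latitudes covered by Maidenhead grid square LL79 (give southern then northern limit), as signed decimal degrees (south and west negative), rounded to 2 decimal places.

29.00, 30.00

Field L=11, L=11: +11·20° lon, +11·10° lat → SW at lon 40°, lat 20°.
Square 7, 9: +7·2° lon, +9·1° lat → SW at lon 54°, lat 29°.
Cell spans 2° lon × 1° lat.
south 29.00, north 30.00.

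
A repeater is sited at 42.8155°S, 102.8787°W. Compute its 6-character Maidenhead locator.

DE87ne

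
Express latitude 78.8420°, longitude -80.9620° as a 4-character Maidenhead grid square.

Shift to the Maidenhead origin (180°W, 90°S): lon 99.04, lat 168.84.
Field: 99.04/20 → 4 → E, 168.84/10 → 16 → Q; chars EQ.
Square: 19.04/2 → 9, 8.84/1 → 8; chars 98.

EQ98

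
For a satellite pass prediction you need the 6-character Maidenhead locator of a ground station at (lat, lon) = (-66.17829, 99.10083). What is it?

NC93nt

Offset from 180°W / 90°S: lon 279.1008°, lat 23.8217°.
Field: 279.1008/20 → 13 → N, 23.8217/10 → 2 → C; chars NC.
Square: 19.1008/2 → 9, 3.8217/1 → 3; chars 93.
Subsquare: 1.1008/0.0833333 → 13 → n, 0.8217/0.0416667 → 19 → t; chars nt.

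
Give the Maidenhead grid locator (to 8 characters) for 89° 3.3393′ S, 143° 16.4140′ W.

BA80iw76

Shift to the Maidenhead origin (180°W, 90°S): lon 36.72643, lat 0.94434.
Field: 36.72643/20 → 1 → B, 0.94434/10 → 0 → A; chars BA.
Square: 16.72643/2 → 8, 0.94434/1 → 0; chars 80.
Subsquare: 0.72643/0.0833333 → 8 → i, 0.94434/0.0416667 → 22 → w; chars iw.
Extended square: 0.05977/0.00833333 → 7, 0.02768/0.00416667 → 6; chars 76.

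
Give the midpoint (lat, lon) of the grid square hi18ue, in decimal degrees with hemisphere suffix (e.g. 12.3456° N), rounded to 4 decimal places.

1.8125° S, 36.2917° W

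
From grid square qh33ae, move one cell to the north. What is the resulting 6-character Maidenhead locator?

Latitude subsquare e = 4; +1 → 5 = f.
The longitude characters are unchanged.

QH33af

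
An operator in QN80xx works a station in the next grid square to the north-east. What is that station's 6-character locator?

QN91aa

Longitude subsquare x = 23; +1 → 24, wraps to 0 = a, carry into square.
Longitude square 8; +1 → 9.
Latitude subsquare x = 23; +1 → 24, wraps to 0 = a, carry into square.
Latitude square 0; +1 → 1.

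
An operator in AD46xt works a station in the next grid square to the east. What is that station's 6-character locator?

AD56at

Longitude subsquare x = 23; +1 → 24, wraps to 0 = a, carry into square.
Longitude square 4; +1 → 5.
The latitude characters are unchanged.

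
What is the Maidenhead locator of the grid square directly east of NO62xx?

Longitude subsquare x = 23; +1 → 24, wraps to 0 = a, carry into square.
Longitude square 6; +1 → 7.
The latitude characters are unchanged.

NO72ax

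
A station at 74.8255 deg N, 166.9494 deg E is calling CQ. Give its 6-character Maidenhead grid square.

Add 180° to longitude and 90° to latitude: 346.9494, 164.8255.
Field: 346.9494/20 → 17 → R, 164.8255/10 → 16 → Q; chars RQ.
Square: 6.9494/2 → 3, 4.8255/1 → 4; chars 34.
Subsquare: 0.9494/0.0833333 → 11 → l, 0.8255/0.0416667 → 19 → t; chars lt.

RQ34lt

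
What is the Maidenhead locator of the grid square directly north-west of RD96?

RD87

Longitude square 9; −1 → 8.
Latitude square 6; +1 → 7.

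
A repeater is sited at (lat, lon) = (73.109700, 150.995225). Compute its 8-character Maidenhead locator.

Offset from 180°W / 90°S: lon 330.99523°, lat 163.10970°.
Field (20°×10°, letters A–R): lon ⌊330.99523/20⌋ = 16 → Q; lat ⌊163.10970/10⌋ = 16 → Q.
Square (2°×1°, digits 0–9): lon ⌊10.99523/2⌋ = 5; lat ⌊3.10970/1⌋ = 3.
Subsquare (5′×2.5′, letters a–x): lon ⌊0.99523/0.0833333⌋ = 11 → l; lat ⌊0.10970/0.0416667⌋ = 2 → c.
Extended square (30″×15″, digits 0–9): lon ⌊0.07856/0.00833333⌋ = 9; lat ⌊0.02637/0.00416667⌋ = 6.

QQ53lc96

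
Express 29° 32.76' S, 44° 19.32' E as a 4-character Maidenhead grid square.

Offset from 180°W / 90°S: lon 224.32°, lat 60.45°.
Field: lon ⌊224.32/20⌋ = 11 → L; lat ⌊60.45/10⌋ = 6 → G.
Square: lon ⌊4.32/2⌋ = 2; lat ⌊0.45/1⌋ = 0.

LG20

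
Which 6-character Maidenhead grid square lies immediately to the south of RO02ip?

RO02io

Latitude subsquare p = 15; −1 → 14 = o.
The longitude characters are unchanged.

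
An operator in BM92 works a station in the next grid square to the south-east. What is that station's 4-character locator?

CM01

Longitude square 9; +1 → 10, wraps to 0, carry into field.
Longitude field B = 1; +1 → 2 = C.
Latitude square 2; −1 → 1.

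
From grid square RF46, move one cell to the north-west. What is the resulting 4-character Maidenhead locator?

RF37

Longitude square 4; −1 → 3.
Latitude square 6; +1 → 7.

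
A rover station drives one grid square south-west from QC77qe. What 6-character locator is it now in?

Longitude subsquare q = 16; −1 → 15 = p.
Latitude subsquare e = 4; −1 → 3 = d.

QC77pd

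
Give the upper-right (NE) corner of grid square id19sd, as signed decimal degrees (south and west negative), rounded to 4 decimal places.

-50.8333, -16.4167

Field I=8, D=3: +8·20° lon, +3·10° lat → SW at lon -20°, lat -60°.
Square 1, 9: +1·2° lon, +9·1° lat → SW at lon -18°, lat -51°.
Subsquare s=18, d=3: +18·0.0833333° lon, +3·0.0416667° lat → SW at lon -16.5°, lat -50.875°.
Cell spans 0.0833333° lon × 0.0416667° lat. NE corner is SW corner plus one full cell.
latitude -50.8333, longitude -16.4167.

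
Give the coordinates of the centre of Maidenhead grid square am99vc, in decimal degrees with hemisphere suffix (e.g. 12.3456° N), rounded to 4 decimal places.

Field A=0, M=12: +0·20° lon, +12·10° lat → SW at lon -180°, lat 30°.
Square 9, 9: +9·2° lon, +9·1° lat → SW at lon -162°, lat 39°.
Subsquare v=21, c=2: +21·0.0833333° lon, +2·0.0416667° lat → SW at lon -160.25°, lat 39.0833°.
Cell spans 0.0833333° lon × 0.0416667° lat. Centre is SW corner plus half of each.
latitude 39.1042° N, longitude 160.2083° W.

39.1042° N, 160.2083° W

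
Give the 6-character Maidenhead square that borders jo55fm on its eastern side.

Longitude subsquare f = 5; +1 → 6 = g.
The latitude characters are unchanged.

JO55gm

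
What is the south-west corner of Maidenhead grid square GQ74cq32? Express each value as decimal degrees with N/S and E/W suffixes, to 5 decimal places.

Field G=6, Q=16: +6·20° lon, +16·10° lat → SW at lon -60°, lat 70°.
Square 7, 4: +7·2° lon, +4·1° lat → SW at lon -46°, lat 74°.
Subsquare c=2, q=16: +2·0.0833333° lon, +16·0.0416667° lat → SW at lon -45.8333°, lat 74.6667°.
Extended square 3, 2: +3·0.00833333° lon, +2·0.00416667° lat → SW at lon -45.8083°, lat 74.675°.
latitude 74.67500° N, longitude 45.80833° W.

74.67500° N, 45.80833° W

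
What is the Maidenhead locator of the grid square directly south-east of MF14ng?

MF14of

Longitude subsquare n = 13; +1 → 14 = o.
Latitude subsquare g = 6; −1 → 5 = f.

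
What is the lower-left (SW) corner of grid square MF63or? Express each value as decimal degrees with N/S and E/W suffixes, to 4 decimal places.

36.2917° S, 73.1667° E

Field M=12, F=5: +12·20° lon, +5·10° lat → SW at lon 60°, lat -40°.
Square 6, 3: +6·2° lon, +3·1° lat → SW at lon 72°, lat -37°.
Subsquare o=14, r=17: +14·0.0833333° lon, +17·0.0416667° lat → SW at lon 73.1667°, lat -36.2917°.
latitude 36.2917° S, longitude 73.1667° E.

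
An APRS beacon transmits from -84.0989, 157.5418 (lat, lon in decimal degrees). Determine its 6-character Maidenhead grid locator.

QA85sv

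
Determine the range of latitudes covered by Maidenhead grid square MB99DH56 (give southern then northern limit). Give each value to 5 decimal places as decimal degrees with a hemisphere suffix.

70.68333° S, 70.67917° S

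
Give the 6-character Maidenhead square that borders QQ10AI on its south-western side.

QQ00xh

Longitude subsquare a = 0; −1 → -1, wraps to 23 = x, carry into square.
Longitude square 1; −1 → 0.
Latitude subsquare i = 8; −1 → 7 = h.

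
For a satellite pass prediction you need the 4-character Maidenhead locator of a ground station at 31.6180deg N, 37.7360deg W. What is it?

HM11

Shift to the Maidenhead origin (180°W, 90°S): lon 142.26, lat 121.62.
Field: 142.26/20 → 7 → H, 121.62/10 → 12 → M; chars HM.
Square: 2.26/2 → 1, 1.62/1 → 1; chars 11.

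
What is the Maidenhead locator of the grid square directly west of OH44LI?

OH44ki

Longitude subsquare l = 11; −1 → 10 = k.
The latitude characters are unchanged.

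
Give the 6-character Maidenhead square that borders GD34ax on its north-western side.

GD25xa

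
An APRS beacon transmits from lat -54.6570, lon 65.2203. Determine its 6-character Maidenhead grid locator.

MD25oi

Shift to the Maidenhead origin (180°W, 90°S): lon 245.2203, lat 35.3430.
Field: 245.2203/20 → 12 → M, 35.3430/10 → 3 → D; chars MD.
Square: 5.2203/2 → 2, 5.3430/1 → 5; chars 25.
Subsquare: 1.2203/0.0833333 → 14 → o, 0.3430/0.0416667 → 8 → i; chars oi.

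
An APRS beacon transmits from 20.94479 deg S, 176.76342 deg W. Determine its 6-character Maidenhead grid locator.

AG19ob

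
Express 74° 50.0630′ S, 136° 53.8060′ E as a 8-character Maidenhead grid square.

PB85kd79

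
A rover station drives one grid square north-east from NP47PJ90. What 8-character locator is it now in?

NP47qj01

Longitude extended square 9; +1 → 10, wraps to 0, carry into subsquare.
Longitude subsquare p = 15; +1 → 16 = q.
Latitude extended square 0; +1 → 1.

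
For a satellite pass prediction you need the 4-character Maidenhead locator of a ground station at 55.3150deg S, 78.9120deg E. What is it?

Add 180° to longitude and 90° to latitude: 258.91, 34.69.
Field (20°×10°, letters A–R): 258.91/20 → 12 → M, 34.69/10 → 3 → D; chars MD.
Square (2°×1°, digits 0–9): 18.91/2 → 9, 4.69/1 → 4; chars 94.

MD94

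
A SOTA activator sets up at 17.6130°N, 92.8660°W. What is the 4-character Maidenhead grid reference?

Add 180° to longitude and 90° to latitude: 87.13, 107.61.
Field: lon ⌊87.13/20⌋ = 4 → E; lat ⌊107.61/10⌋ = 10 → K.
Square: lon ⌊7.13/2⌋ = 3; lat ⌊7.61/1⌋ = 7.

EK37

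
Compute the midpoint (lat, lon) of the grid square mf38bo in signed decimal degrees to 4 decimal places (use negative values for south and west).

Field M=12, F=5: +12·20° lon, +5·10° lat → SW at lon 60°, lat -40°.
Square 3, 8: +3·2° lon, +8·1° lat → SW at lon 66°, lat -32°.
Subsquare b=1, o=14: +1·0.0833333° lon, +14·0.0416667° lat → SW at lon 66.0833°, lat -31.4167°.
Cell spans 0.0833333° lon × 0.0416667° lat. Centre is SW corner plus half of each.
latitude -31.3958, longitude 66.1250.

-31.3958, 66.1250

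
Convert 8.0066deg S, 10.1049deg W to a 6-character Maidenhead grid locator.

Offset from 180°W / 90°S: lon 169.8951°, lat 81.9934°.
Field: lon ⌊169.8951/20⌋ = 8 → I; lat ⌊81.9934/10⌋ = 8 → I.
Square: lon ⌊9.8951/2⌋ = 4; lat ⌊1.9934/1⌋ = 1.
Subsquare: lon ⌊1.8951/0.0833333⌋ = 22 → w; lat ⌊0.9934/0.0416667⌋ = 23 → x.

II41wx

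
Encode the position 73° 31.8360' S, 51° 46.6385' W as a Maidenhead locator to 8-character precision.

GB46cl62

Add 180° to longitude and 90° to latitude: 128.22269, 16.46940.
Field (20°×10°, letters A–R): 128.22269/20 → 6 → G, 16.46940/10 → 1 → B; chars GB.
Square (2°×1°, digits 0–9): 8.22269/2 → 4, 6.46940/1 → 6; chars 46.
Subsquare (5′×2.5′, letters a–x): 0.22269/0.0833333 → 2 → c, 0.46940/0.0416667 → 11 → l; chars cl.
Extended square (30″×15″, digits 0–9): 0.05602/0.00833333 → 6, 0.01107/0.00416667 → 2; chars 62.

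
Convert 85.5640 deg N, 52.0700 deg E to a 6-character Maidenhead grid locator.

LR65an

Shift to the Maidenhead origin (180°W, 90°S): lon 232.0700, lat 175.5640.
Field (20°×10°, letters A–R): 232.0700/20 → 11 → L, 175.5640/10 → 17 → R; chars LR.
Square (2°×1°, digits 0–9): 12.0700/2 → 6, 5.5640/1 → 5; chars 65.
Subsquare (5′×2.5′, letters a–x): 0.0700/0.0833333 → 0 → a, 0.5640/0.0416667 → 13 → n; chars an.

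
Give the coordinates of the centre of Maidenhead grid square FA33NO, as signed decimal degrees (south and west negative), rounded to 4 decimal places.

-86.3958, -72.8750

Field F=5, A=0: +5·20° lon, +0·10° lat → SW at lon -80°, lat -90°.
Square 3, 3: +3·2° lon, +3·1° lat → SW at lon -74°, lat -87°.
Subsquare n=13, o=14: +13·0.0833333° lon, +14·0.0416667° lat → SW at lon -72.9167°, lat -86.4167°.
Cell spans 0.0833333° lon × 0.0416667° lat. Centre is SW corner plus half of each.
latitude -86.3958, longitude -72.8750.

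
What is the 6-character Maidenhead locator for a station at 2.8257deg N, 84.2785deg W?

Shift to the Maidenhead origin (180°W, 90°S): lon 95.7215, lat 92.8257.
Field: 95.7215/20 → 4 → E, 92.8257/10 → 9 → J; chars EJ.
Square: 15.7215/2 → 7, 2.8257/1 → 2; chars 72.
Subsquare: 1.7215/0.0833333 → 20 → u, 0.8257/0.0416667 → 19 → t; chars ut.

EJ72ut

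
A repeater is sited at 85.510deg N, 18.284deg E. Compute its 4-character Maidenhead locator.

Shift to the Maidenhead origin (180°W, 90°S): lon 198.28, lat 175.51.
Field: 198.28/20 → 9 → J, 175.51/10 → 17 → R; chars JR.
Square: 18.28/2 → 9, 5.51/1 → 5; chars 95.

JR95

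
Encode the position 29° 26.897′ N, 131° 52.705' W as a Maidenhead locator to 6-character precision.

CL49bk

Offset from 180°W / 90°S: lon 48.1216°, lat 119.4483°.
Field: lon ⌊48.1216/20⌋ = 2 → C; lat ⌊119.4483/10⌋ = 11 → L.
Square: lon ⌊8.1216/2⌋ = 4; lat ⌊9.4483/1⌋ = 9.
Subsquare: lon ⌊0.1216/0.0833333⌋ = 1 → b; lat ⌊0.4483/0.0416667⌋ = 10 → k.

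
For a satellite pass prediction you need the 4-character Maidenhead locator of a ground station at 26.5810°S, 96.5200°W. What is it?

EG13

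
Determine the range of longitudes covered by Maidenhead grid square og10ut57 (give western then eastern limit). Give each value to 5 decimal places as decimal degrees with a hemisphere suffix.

103.70833° E, 103.71667° E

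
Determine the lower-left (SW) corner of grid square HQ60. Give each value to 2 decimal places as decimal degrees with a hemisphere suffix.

Field H=7, Q=16: +7·20° lon, +16·10° lat → SW at lon -40°, lat 70°.
Square 6, 0: +6·2° lon, +0·1° lat → SW at lon -28°, lat 70°.
latitude 70.00° N, longitude 28.00° W.

70.00° N, 28.00° W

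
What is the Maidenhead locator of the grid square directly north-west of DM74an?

Longitude subsquare a = 0; −1 → -1, wraps to 23 = x, carry into square.
Longitude square 7; −1 → 6.
Latitude subsquare n = 13; +1 → 14 = o.

DM64xo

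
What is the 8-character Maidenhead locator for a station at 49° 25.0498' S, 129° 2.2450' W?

CE50ln59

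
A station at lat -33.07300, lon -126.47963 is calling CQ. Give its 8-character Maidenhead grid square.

CF66sw22

Offset from 180°W / 90°S: lon 53.52037°, lat 56.92700°.
Field: lon ⌊53.52037/20⌋ = 2 → C; lat ⌊56.92700/10⌋ = 5 → F.
Square: lon ⌊13.52037/2⌋ = 6; lat ⌊6.92700/1⌋ = 6.
Subsquare: lon ⌊1.52037/0.0833333⌋ = 18 → s; lat ⌊0.92700/0.0416667⌋ = 22 → w.
Extended square: lon ⌊0.02037/0.00833333⌋ = 2; lat ⌊0.01033/0.00416667⌋ = 2.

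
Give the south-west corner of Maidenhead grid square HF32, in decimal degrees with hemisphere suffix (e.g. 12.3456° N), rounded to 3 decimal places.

Field H=7, F=5: +7·20° lon, +5·10° lat → SW at lon -40°, lat -40°.
Square 3, 2: +3·2° lon, +2·1° lat → SW at lon -34°, lat -38°.
latitude 38.000° S, longitude 34.000° W.

38.000° S, 34.000° W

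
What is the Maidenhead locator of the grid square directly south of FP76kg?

FP76kf

Latitude subsquare g = 6; −1 → 5 = f.
The longitude characters are unchanged.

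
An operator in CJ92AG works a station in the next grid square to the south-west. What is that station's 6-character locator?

Longitude subsquare a = 0; −1 → -1, wraps to 23 = x, carry into square.
Longitude square 9; −1 → 8.
Latitude subsquare g = 6; −1 → 5 = f.

CJ82xf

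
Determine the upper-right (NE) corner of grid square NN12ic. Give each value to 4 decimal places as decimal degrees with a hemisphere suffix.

Field N=13, N=13: +13·20° lon, +13·10° lat → SW at lon 80°, lat 40°.
Square 1, 2: +1·2° lon, +2·1° lat → SW at lon 82°, lat 42°.
Subsquare i=8, c=2: +8·0.0833333° lon, +2·0.0416667° lat → SW at lon 82.6667°, lat 42.0833°.
Cell spans 0.0833333° lon × 0.0416667° lat. NE corner is SW corner plus one full cell.
latitude 42.1250° N, longitude 82.7500° E.

42.1250° N, 82.7500° E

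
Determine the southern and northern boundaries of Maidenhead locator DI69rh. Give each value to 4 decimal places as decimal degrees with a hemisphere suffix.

0.7083° S, 0.6667° S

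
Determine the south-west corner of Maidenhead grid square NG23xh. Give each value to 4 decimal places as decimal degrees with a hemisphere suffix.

Field N=13, G=6: +13·20° lon, +6·10° lat → SW at lon 80°, lat -30°.
Square 2, 3: +2·2° lon, +3·1° lat → SW at lon 84°, lat -27°.
Subsquare x=23, h=7: +23·0.0833333° lon, +7·0.0416667° lat → SW at lon 85.9167°, lat -26.7083°.
latitude 26.7083° S, longitude 85.9167° E.

26.7083° S, 85.9167° E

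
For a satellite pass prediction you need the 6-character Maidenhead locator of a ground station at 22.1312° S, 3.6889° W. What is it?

IG87du

Add 180° to longitude and 90° to latitude: 176.3111, 67.8688.
Field (20°×10°, letters A–R): 176.3111/20 → 8 → I, 67.8688/10 → 6 → G; chars IG.
Square (2°×1°, digits 0–9): 16.3111/2 → 8, 7.8688/1 → 7; chars 87.
Subsquare (5′×2.5′, letters a–x): 0.3111/0.0833333 → 3 → d, 0.8688/0.0416667 → 20 → u; chars du.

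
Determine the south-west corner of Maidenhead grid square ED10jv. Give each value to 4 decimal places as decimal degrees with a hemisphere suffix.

Field E=4, D=3: +4·20° lon, +3·10° lat → SW at lon -100°, lat -60°.
Square 1, 0: +1·2° lon, +0·1° lat → SW at lon -98°, lat -60°.
Subsquare j=9, v=21: +9·0.0833333° lon, +21·0.0416667° lat → SW at lon -97.25°, lat -59.125°.
latitude 59.1250° S, longitude 97.2500° W.

59.1250° S, 97.2500° W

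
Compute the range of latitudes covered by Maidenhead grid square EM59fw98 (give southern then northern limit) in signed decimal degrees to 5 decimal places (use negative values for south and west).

Field E=4, M=12: +4·20° lon, +12·10° lat → SW at lon -100°, lat 30°.
Square 5, 9: +5·2° lon, +9·1° lat → SW at lon -90°, lat 39°.
Subsquare f=5, w=22: +5·0.0833333° lon, +22·0.0416667° lat → SW at lon -89.5833°, lat 39.9167°.
Extended square 9, 8: +9·0.00833333° lon, +8·0.00416667° lat → SW at lon -89.5083°, lat 39.95°.
Cell spans 0.00833333° lon × 0.00416667° lat.
south 39.95000, north 39.95417.

39.95000, 39.95417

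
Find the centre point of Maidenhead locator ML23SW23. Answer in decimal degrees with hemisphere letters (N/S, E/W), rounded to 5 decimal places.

Field M=12, L=11: +12·20° lon, +11·10° lat → SW at lon 60°, lat 20°.
Square 2, 3: +2·2° lon, +3·1° lat → SW at lon 64°, lat 23°.
Subsquare s=18, w=22: +18·0.0833333° lon, +22·0.0416667° lat → SW at lon 65.5°, lat 23.9167°.
Extended square 2, 3: +2·0.00833333° lon, +3·0.00416667° lat → SW at lon 65.5167°, lat 23.9292°.
Cell spans 0.00833333° lon × 0.00416667° lat. Centre is SW corner plus half of each.
latitude 23.93125° N, longitude 65.52083° E.

23.93125° N, 65.52083° E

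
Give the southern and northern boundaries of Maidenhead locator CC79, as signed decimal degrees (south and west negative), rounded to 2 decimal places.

-61.00, -60.00

Field C=2, C=2: +2·20° lon, +2·10° lat → SW at lon -140°, lat -70°.
Square 7, 9: +7·2° lon, +9·1° lat → SW at lon -126°, lat -61°.
Cell spans 2° lon × 1° lat.
south -61.00, north -60.00.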